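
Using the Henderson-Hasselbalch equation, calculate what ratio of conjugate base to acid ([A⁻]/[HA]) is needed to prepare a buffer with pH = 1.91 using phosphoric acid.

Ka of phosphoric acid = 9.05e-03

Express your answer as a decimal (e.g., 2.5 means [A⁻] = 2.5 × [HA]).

pKa = -log(9.05e-03) = 2.0434. pH = pKa + log([A⁻]/[HA]), so log([A⁻]/[HA]) = pH − pKa = 1.91 − 2.0434 = -0.1334. [A⁻]/[HA] = 10^(-0.1334) = 0.736

[A⁻]/[HA] = 0.736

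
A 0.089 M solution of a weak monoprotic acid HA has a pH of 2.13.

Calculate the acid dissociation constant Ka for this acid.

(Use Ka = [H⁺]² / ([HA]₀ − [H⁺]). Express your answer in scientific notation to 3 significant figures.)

[H⁺] = 10^(−pH) = 10^(−2.13) = 7.413e-03 M. For HA ⇌ H⁺ + A⁻, Ka = [H⁺][A⁻]/[HA] = [H⁺]² / ([HA]₀ − [H⁺]) = (7.413e-03)² / (0.089 − 7.413e-03) = 6.74e-04.

K_a = 6.74e-04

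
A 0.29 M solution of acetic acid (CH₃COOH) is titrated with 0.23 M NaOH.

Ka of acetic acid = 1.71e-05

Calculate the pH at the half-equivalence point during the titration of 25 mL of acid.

At half-equivalence [HA] = [A⁻], so Henderson-Hasselbalch gives pH = pKa = -log(1.71e-05) = 4.77.

pH = pKa = 4.77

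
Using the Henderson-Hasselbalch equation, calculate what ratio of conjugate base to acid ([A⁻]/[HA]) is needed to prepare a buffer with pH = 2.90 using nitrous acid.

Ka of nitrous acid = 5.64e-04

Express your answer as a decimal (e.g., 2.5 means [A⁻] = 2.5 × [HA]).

pKa = -log(5.64e-04) = 3.2487. pH = pKa + log([A⁻]/[HA]), so log([A⁻]/[HA]) = pH − pKa = 2.90 − 3.2487 = -0.3487. [A⁻]/[HA] = 10^(-0.3487) = 0.448

[A⁻]/[HA] = 0.448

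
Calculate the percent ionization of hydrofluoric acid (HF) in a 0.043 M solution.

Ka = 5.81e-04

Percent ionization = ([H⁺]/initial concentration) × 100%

Using Ka equilibrium: x² + Ka×x - Ka×C = 0. Solving: [H⁺] = 4.7162e-03. Percent = (4.7162e-03/0.043) × 100

Percent ionization = 11%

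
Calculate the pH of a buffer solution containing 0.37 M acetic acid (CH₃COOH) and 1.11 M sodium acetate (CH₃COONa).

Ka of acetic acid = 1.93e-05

pKa = -log(1.93e-05) = 4.71. pH = pKa + log([A⁻]/[HA]) = 4.71 + log(1.11/0.37)

pH = 5.19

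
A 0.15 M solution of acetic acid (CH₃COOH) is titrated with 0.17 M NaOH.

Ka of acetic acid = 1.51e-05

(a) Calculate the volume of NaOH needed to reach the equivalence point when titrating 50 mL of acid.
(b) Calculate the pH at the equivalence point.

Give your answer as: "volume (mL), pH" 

moles acid = 0.15 × 50/1000 = 0.0075 mol; V_base = moles/0.17 × 1000 = 44.1 mL. At equivalence only the conjugate base is present: [A⁻] = 0.0075/0.094 = 7.9687e-02 M. Kb = Kw/Ka = 6.62e-10; [OH⁻] = √(Kb × [A⁻]) = 7.2645e-06; pOH = 5.14; pH = 14 - pOH = 8.86.

V = 44.1 mL, pH = 8.86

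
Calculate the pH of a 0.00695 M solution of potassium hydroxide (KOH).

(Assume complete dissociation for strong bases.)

[OH⁻] = 0.00695 M for strong base. pOH = -log[OH⁻] = 2.16, pH = 14 - pOH

pH = 11.84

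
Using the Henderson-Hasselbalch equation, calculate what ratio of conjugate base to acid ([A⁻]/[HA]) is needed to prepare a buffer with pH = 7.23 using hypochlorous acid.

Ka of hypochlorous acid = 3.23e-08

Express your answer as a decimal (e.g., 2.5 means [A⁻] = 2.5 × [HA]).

pKa = -log(3.23e-08) = 7.4908. pH = pKa + log([A⁻]/[HA]), so log([A⁻]/[HA]) = pH − pKa = 7.23 − 7.4908 = -0.2608. [A⁻]/[HA] = 10^(-0.2608) = 0.549

[A⁻]/[HA] = 0.549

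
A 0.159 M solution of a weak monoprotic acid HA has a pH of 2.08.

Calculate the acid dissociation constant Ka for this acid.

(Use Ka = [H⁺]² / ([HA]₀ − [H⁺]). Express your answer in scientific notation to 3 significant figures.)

[H⁺] = 10^(−pH) = 10^(−2.08) = 8.318e-03 M. For HA ⇌ H⁺ + A⁻, Ka = [H⁺][A⁻]/[HA] = [H⁺]² / ([HA]₀ − [H⁺]) = (8.318e-03)² / (0.159 − 8.318e-03) = 4.59e-04.

K_a = 4.59e-04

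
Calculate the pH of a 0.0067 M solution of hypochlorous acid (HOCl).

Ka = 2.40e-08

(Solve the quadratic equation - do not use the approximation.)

x² + Ka×x - Ka×C = 0. Using quadratic formula: [H⁺] = 1.2669e-05

pH = 4.90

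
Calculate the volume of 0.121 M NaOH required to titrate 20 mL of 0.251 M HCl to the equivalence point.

At equivalence: moles acid = moles base. moles HCl = 0.251 × 20/1000 = 0.00502 mol. V_base = moles / 0.121 × 1000 = 41.5 mL.

V_{base} = 41.5 mL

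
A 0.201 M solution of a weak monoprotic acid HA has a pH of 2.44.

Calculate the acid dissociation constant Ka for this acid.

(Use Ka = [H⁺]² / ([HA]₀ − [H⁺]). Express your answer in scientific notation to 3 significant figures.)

[H⁺] = 10^(−pH) = 10^(−2.44) = 3.631e-03 M. For HA ⇌ H⁺ + A⁻, Ka = [H⁺][A⁻]/[HA] = [H⁺]² / ([HA]₀ − [H⁺]) = (3.631e-03)² / (0.201 − 3.631e-03) = 6.68e-05.

K_a = 6.68e-05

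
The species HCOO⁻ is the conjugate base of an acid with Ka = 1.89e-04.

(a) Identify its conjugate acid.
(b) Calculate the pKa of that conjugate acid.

(a) The conjugate acid is formed by adding one H⁺ to HCOO⁻, giving HCOOH. (b) pKa = -log(Ka) = -log(1.89e-04) = 3.72.

Conjugate acid: HCOOH; pK_a = 3.72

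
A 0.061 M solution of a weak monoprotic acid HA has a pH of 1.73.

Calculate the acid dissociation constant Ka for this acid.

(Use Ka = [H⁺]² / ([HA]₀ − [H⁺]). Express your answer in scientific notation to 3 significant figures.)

[H⁺] = 10^(−pH) = 10^(−1.73) = 1.862e-02 M. For HA ⇌ H⁺ + A⁻, Ka = [H⁺][A⁻]/[HA] = [H⁺]² / ([HA]₀ − [H⁺]) = (1.862e-02)² / (0.061 − 1.862e-02) = 8.18e-03.

K_a = 8.18e-03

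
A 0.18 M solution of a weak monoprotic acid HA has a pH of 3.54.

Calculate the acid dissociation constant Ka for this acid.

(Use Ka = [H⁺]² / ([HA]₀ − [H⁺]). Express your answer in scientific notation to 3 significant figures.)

[H⁺] = 10^(−pH) = 10^(−3.54) = 2.884e-04 M. For HA ⇌ H⁺ + A⁻, Ka = [H⁺][A⁻]/[HA] = [H⁺]² / ([HA]₀ − [H⁺]) = (2.884e-04)² / (0.18 − 2.884e-04) = 4.63e-07.

K_a = 4.63e-07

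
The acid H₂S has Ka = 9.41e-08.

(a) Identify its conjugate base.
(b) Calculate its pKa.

(a) The conjugate base is formed by removing one H⁺ from H₂S, giving HS⁻. (b) pKa = -log(Ka) = -log(9.41e-08) = 7.03.

Conjugate base: HS⁻; pK_a = 7.03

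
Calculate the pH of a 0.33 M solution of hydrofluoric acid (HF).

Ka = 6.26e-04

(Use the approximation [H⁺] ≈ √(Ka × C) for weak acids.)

[H⁺] = √(Ka × C) = √(6.26e-04 × 0.33) = 1.4373e-02. pH = -log(1.4373e-02)

pH = 1.84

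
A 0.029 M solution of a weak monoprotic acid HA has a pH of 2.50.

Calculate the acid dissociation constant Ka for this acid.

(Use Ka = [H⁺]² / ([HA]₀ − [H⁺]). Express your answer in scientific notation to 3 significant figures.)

[H⁺] = 10^(−pH) = 10^(−2.50) = 3.162e-03 M. For HA ⇌ H⁺ + A⁻, Ka = [H⁺][A⁻]/[HA] = [H⁺]² / ([HA]₀ − [H⁺]) = (3.162e-03)² / (0.029 − 3.162e-03) = 3.87e-04.

K_a = 3.87e-04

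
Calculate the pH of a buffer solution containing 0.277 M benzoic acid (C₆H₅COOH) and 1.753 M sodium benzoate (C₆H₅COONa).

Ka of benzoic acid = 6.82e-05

pKa = -log(6.82e-05) = 4.17. pH = pKa + log([A⁻]/[HA]) = 4.17 + log(1.753/0.277)

pH = 4.97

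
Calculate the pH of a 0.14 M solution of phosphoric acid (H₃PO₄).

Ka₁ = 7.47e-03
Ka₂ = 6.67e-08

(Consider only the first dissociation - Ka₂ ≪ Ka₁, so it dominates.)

First dissociation dominates. From Ka₁ = [H⁺][HA⁻]/[H₂A], x² + Ka₁·x − Ka₁·C = 0 with C = 0.14 M and Ka₁ = 7.47e-03. Solving: [H⁺] = (−Ka₁ + √(Ka₁² + 4·Ka₁·C)) / 2 = 2.8819e-02 M. pH = -log(2.8819e-02) = 1.54.

pH = 1.54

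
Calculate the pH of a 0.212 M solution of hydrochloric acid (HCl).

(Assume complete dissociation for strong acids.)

[H⁺] = 0.212 M for strong acid. pH = -log[H⁺] = -log(0.212)

pH = 0.67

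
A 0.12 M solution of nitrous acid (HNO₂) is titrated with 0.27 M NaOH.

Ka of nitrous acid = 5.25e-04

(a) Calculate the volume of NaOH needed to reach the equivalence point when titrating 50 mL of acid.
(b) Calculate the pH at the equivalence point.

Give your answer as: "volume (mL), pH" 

moles acid = 0.12 × 50/1000 = 0.006 mol; V_base = moles/0.27 × 1000 = 22.2 mL. At equivalence only the conjugate base is present: [A⁻] = 0.006/0.072 = 8.3077e-02 M. Kb = Kw/Ka = 1.90e-11; [OH⁻] = √(Kb × [A⁻]) = 1.2579e-06; pOH = 5.90; pH = 14 - pOH = 8.10.

V = 22.2 mL, pH = 8.10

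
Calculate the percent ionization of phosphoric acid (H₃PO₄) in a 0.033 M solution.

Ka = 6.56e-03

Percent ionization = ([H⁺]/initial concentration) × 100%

Using Ka equilibrium: x² + Ka×x - Ka×C = 0. Solving: [H⁺] = 1.1794e-02. Percent = (1.1794e-02/0.033) × 100

Percent ionization = 35.7%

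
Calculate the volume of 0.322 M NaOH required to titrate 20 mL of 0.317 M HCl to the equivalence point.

At equivalence: moles acid = moles base. moles HCl = 0.317 × 20/1000 = 0.00634 mol. V_base = moles / 0.322 × 1000 = 19.7 mL.

V_{base} = 19.7 mL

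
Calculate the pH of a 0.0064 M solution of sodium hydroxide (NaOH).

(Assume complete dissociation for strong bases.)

[OH⁻] = 0.0064 M for strong base. pOH = -log[OH⁻] = 2.19, pH = 14 - pOH

pH = 11.81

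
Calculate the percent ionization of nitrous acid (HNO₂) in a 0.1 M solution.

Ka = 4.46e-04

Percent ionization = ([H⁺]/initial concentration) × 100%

Using Ka equilibrium: x² + Ka×x - Ka×C = 0. Solving: [H⁺] = 6.4590e-03. Percent = (6.4590e-03/0.1) × 100

Percent ionization = 6.46%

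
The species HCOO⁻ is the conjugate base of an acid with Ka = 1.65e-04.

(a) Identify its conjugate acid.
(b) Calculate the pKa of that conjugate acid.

(a) The conjugate acid is formed by adding one H⁺ to HCOO⁻, giving HCOOH. (b) pKa = -log(Ka) = -log(1.65e-04) = 3.78.

Conjugate acid: HCOOH; pK_a = 3.78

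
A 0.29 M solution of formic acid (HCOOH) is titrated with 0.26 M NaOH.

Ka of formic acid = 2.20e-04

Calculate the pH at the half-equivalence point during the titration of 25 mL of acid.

At half-equivalence [HA] = [A⁻], so Henderson-Hasselbalch gives pH = pKa = -log(2.20e-04) = 3.66.

pH = pKa = 3.66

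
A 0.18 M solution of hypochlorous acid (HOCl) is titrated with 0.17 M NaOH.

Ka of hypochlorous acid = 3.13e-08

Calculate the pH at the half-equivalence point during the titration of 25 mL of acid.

At half-equivalence [HA] = [A⁻], so Henderson-Hasselbalch gives pH = pKa = -log(3.13e-08) = 7.50.

pH = pKa = 7.50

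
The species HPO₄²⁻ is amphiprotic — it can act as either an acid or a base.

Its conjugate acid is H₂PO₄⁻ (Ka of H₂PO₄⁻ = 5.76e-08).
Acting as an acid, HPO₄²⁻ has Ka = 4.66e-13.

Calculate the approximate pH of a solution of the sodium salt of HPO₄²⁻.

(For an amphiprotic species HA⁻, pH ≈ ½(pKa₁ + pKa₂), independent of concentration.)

pKa₁ = -log(5.76e-08) = 7.24; pKa₂ = -log(4.66e-13) = 12.33. For an amphiprotic species, pH ≈ ½(pKa₁ + pKa₂) = ½(7.24 + 12.33) = 9.79.

pH = 9.79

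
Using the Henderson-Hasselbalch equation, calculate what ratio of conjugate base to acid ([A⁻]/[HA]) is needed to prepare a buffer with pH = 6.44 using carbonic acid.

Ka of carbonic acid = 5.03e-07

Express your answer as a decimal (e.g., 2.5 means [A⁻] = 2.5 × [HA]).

pKa = -log(5.03e-07) = 6.2984. pH = pKa + log([A⁻]/[HA]), so log([A⁻]/[HA]) = pH − pKa = 6.44 − 6.2984 = 0.1416. [A⁻]/[HA] = 10^(0.1416) = 1.39

[A⁻]/[HA] = 1.39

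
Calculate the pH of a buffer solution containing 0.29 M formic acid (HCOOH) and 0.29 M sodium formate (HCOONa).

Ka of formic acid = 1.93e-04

pKa = -log(1.93e-04) = 3.71. pH = pKa + log([A⁻]/[HA]) = 3.71 + log(0.29/0.29)

pH = 3.71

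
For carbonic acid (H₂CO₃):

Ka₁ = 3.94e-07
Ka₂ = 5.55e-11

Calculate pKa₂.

pKa₂ = -log(Ka₂) = -log(5.55e-11) = 10.26.

pK_{a2} = 10.26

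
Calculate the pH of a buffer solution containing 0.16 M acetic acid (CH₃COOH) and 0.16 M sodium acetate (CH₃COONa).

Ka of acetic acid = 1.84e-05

pKa = -log(1.84e-05) = 4.74. pH = pKa + log([A⁻]/[HA]) = 4.74 + log(0.16/0.16)

pH = 4.74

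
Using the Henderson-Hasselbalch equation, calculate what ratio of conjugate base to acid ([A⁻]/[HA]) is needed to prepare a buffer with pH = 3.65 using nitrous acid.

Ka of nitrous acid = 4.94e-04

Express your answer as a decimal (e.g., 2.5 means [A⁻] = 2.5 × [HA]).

pKa = -log(4.94e-04) = 3.3063. pH = pKa + log([A⁻]/[HA]), so log([A⁻]/[HA]) = pH − pKa = 3.65 − 3.3063 = 0.3437. [A⁻]/[HA] = 10^(0.3437) = 2.21

[A⁻]/[HA] = 2.21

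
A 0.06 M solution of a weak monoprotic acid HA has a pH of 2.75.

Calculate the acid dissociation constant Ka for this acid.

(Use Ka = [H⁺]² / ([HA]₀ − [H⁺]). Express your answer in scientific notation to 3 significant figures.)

[H⁺] = 10^(−pH) = 10^(−2.75) = 1.778e-03 M. For HA ⇌ H⁺ + A⁻, Ka = [H⁺][A⁻]/[HA] = [H⁺]² / ([HA]₀ − [H⁺]) = (1.778e-03)² / (0.06 − 1.778e-03) = 5.43e-05.

K_a = 5.43e-05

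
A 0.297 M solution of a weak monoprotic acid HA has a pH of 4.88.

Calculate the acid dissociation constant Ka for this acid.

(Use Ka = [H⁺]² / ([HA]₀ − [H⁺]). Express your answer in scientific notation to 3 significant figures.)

[H⁺] = 10^(−pH) = 10^(−4.88) = 1.318e-05 M. For HA ⇌ H⁺ + A⁻, Ka = [H⁺][A⁻]/[HA] = [H⁺]² / ([HA]₀ − [H⁺]) = (1.318e-05)² / (0.297 − 1.318e-05) = 5.85e-10.

K_a = 5.85e-10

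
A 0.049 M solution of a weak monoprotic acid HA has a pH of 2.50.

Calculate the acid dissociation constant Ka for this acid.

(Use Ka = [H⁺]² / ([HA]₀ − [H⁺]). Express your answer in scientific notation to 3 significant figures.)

[H⁺] = 10^(−pH) = 10^(−2.50) = 3.162e-03 M. For HA ⇌ H⁺ + A⁻, Ka = [H⁺][A⁻]/[HA] = [H⁺]² / ([HA]₀ − [H⁺]) = (3.162e-03)² / (0.049 − 3.162e-03) = 2.18e-04.

K_a = 2.18e-04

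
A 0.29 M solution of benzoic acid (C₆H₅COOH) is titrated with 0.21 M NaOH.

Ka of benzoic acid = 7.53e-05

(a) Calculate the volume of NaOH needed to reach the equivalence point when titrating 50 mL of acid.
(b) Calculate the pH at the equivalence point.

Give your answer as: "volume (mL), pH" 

moles acid = 0.29 × 50/1000 = 0.0145 mol; V_base = moles/0.21 × 1000 = 69.0 mL. At equivalence only the conjugate base is present: [A⁻] = 0.0145/0.119 = 1.2180e-01 M. Kb = Kw/Ka = 1.33e-10; [OH⁻] = √(Kb × [A⁻]) = 4.0219e-06; pOH = 5.40; pH = 14 - pOH = 8.60.

V = 69.0 mL, pH = 8.60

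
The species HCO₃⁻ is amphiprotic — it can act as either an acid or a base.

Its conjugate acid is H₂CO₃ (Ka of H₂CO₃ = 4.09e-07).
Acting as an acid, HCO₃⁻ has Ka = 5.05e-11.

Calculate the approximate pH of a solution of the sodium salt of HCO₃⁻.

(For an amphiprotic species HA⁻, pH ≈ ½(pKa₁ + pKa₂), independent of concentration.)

pKa₁ = -log(4.09e-07) = 6.39; pKa₂ = -log(5.05e-11) = 10.30. For an amphiprotic species, pH ≈ ½(pKa₁ + pKa₂) = ½(6.39 + 10.30) = 8.34.

pH = 8.34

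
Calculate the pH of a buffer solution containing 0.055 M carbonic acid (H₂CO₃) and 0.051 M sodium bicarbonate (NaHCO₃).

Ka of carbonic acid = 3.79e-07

pKa = -log(3.79e-07) = 6.42. pH = pKa + log([A⁻]/[HA]) = 6.42 + log(0.051/0.055)

pH = 6.39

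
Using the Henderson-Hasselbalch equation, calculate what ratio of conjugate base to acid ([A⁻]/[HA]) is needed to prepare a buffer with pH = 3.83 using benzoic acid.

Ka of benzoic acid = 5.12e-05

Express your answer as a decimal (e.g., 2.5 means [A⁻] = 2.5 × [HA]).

pKa = -log(5.12e-05) = 4.2907. pH = pKa + log([A⁻]/[HA]), so log([A⁻]/[HA]) = pH − pKa = 3.83 − 4.2907 = -0.4607. [A⁻]/[HA] = 10^(-0.4607) = 0.346

[A⁻]/[HA] = 0.346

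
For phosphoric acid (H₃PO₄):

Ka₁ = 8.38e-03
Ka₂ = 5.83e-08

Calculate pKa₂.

pKa₂ = -log(Ka₂) = -log(5.83e-08) = 7.23.

pK_{a2} = 7.23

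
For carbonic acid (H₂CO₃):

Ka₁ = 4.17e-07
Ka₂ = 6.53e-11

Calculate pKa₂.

pKa₂ = -log(Ka₂) = -log(6.53e-11) = 10.19.

pK_{a2} = 10.19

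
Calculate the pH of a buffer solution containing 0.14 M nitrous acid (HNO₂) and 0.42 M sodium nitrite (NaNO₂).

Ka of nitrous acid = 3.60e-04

pKa = -log(3.60e-04) = 3.44. pH = pKa + log([A⁻]/[HA]) = 3.44 + log(0.42/0.14)

pH = 3.92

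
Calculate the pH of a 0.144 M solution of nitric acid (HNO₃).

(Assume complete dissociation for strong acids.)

[H⁺] = 0.144 M for strong acid. pH = -log[H⁺] = -log(0.144)

pH = 0.84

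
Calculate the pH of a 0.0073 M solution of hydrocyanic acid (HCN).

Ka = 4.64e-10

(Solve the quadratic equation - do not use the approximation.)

x² + Ka×x - Ka×C = 0. Using quadratic formula: [H⁺] = 1.8402e-06

pH = 5.74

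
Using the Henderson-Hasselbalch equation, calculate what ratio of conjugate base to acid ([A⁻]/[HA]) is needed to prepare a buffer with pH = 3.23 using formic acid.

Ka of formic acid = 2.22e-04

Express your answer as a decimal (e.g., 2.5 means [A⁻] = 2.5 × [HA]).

pKa = -log(2.22e-04) = 3.6536. pH = pKa + log([A⁻]/[HA]), so log([A⁻]/[HA]) = pH − pKa = 3.23 − 3.6536 = -0.4236. [A⁻]/[HA] = 10^(-0.4236) = 0.377

[A⁻]/[HA] = 0.377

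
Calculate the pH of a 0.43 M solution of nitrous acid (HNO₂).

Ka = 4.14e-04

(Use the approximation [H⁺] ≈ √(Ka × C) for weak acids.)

[H⁺] = √(Ka × C) = √(4.14e-04 × 0.43) = 1.3342e-02. pH = -log(1.3342e-02)

pH = 1.87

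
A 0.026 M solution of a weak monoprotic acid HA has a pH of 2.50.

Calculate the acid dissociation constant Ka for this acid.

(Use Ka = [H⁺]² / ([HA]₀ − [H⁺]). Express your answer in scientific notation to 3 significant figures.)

[H⁺] = 10^(−pH) = 10^(−2.50) = 3.162e-03 M. For HA ⇌ H⁺ + A⁻, Ka = [H⁺][A⁻]/[HA] = [H⁺]² / ([HA]₀ − [H⁺]) = (3.162e-03)² / (0.026 − 3.162e-03) = 4.38e-04.

K_a = 4.38e-04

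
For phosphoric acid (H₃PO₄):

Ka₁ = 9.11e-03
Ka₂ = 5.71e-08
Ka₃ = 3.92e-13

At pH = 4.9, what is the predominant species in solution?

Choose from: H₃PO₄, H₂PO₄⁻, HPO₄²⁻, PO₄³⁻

pKa₁ = 2.04, pKa₂ = 7.24, pKa₃ = 12.41. For a polyprotic acid the predominant species crosses at each pKa: below pKa_n the protonated form dominates, above it the deprotonated form does. At pH = 4.9, the predominant species is H₂PO₄⁻.

H₂PO₄⁻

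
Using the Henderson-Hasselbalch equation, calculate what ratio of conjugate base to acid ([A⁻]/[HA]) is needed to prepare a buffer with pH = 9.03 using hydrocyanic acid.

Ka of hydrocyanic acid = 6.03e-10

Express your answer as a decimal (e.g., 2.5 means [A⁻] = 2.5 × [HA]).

pKa = -log(6.03e-10) = 9.2197. pH = pKa + log([A⁻]/[HA]), so log([A⁻]/[HA]) = pH − pKa = 9.03 − 9.2197 = -0.1897. [A⁻]/[HA] = 10^(-0.1897) = 0.646

[A⁻]/[HA] = 0.646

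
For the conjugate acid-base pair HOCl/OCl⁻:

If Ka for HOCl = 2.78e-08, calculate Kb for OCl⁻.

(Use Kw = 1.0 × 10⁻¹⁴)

For a conjugate pair Ka × Kb = Kw, so Kb = Kw/Ka = 1.0 × 10⁻¹⁴ / 2.78e-08 = 3.60e-07.

K_b = 3.60e-07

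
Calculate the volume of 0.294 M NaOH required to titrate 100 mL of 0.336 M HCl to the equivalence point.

At equivalence: moles acid = moles base. moles HCl = 0.336 × 100/1000 = 0.0336 mol. V_base = moles / 0.294 × 1000 = 114.3 mL.

V_{base} = 114.3 mL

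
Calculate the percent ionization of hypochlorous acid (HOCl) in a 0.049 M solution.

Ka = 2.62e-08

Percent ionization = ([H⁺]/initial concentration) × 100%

Using Ka equilibrium: x² + Ka×x - Ka×C = 0. Solving: [H⁺] = 3.5817e-05. Percent = (3.5817e-05/0.049) × 100

Percent ionization = 0.0731%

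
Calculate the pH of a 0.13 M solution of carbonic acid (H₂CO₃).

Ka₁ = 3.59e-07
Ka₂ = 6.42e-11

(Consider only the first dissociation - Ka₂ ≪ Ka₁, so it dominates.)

First dissociation dominates. From Ka₁ = [H⁺][HA⁻]/[H₂A], x² + Ka₁·x − Ka₁·C = 0 with C = 0.13 M and Ka₁ = 3.59e-07. Solving: [H⁺] = (−Ka₁ + √(Ka₁² + 4·Ka₁·C)) / 2 = 2.1585e-04 M. pH = -log(2.1585e-04) = 3.67.

pH = 3.67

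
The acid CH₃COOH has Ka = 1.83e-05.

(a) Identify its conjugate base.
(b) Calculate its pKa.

(a) The conjugate base is formed by removing one H⁺ from CH₃COOH, giving CH₃COO⁻. (b) pKa = -log(Ka) = -log(1.83e-05) = 4.74.

Conjugate base: CH₃COO⁻; pK_a = 4.74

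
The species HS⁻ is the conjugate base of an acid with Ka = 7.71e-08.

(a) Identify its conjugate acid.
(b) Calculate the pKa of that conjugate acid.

(a) The conjugate acid is formed by adding one H⁺ to HS⁻, giving H₂S. (b) pKa = -log(Ka) = -log(7.71e-08) = 7.11.

Conjugate acid: H₂S; pK_a = 7.11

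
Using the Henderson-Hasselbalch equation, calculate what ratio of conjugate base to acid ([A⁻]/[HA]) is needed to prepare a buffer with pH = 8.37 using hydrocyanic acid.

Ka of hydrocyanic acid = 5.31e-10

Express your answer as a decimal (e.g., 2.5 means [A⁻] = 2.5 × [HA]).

pKa = -log(5.31e-10) = 9.2749. pH = pKa + log([A⁻]/[HA]), so log([A⁻]/[HA]) = pH − pKa = 8.37 − 9.2749 = -0.9049. [A⁻]/[HA] = 10^(-0.9049) = 0.124

[A⁻]/[HA] = 0.124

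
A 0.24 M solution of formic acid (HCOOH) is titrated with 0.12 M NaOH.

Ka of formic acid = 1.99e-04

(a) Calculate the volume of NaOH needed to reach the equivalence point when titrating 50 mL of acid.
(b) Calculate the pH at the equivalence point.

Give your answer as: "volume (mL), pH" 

moles acid = 0.24 × 50/1000 = 0.012 mol; V_base = moles/0.12 × 1000 = 100.0 mL. At equivalence only the conjugate base is present: [A⁻] = 0.012/0.150 = 8.0000e-02 M. Kb = Kw/Ka = 5.03e-11; [OH⁻] = √(Kb × [A⁻]) = 2.0050e-06; pOH = 5.70; pH = 14 - pOH = 8.30.

V = 100.0 mL, pH = 8.30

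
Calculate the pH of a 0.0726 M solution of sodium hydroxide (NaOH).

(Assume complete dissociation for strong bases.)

[OH⁻] = 0.0726 M for strong base. pOH = -log[OH⁻] = 1.14, pH = 14 - pOH

pH = 12.86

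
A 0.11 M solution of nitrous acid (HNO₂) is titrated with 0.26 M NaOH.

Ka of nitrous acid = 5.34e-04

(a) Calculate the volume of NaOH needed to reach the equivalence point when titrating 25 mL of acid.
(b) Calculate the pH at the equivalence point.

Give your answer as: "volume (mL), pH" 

moles acid = 0.11 × 25/1000 = 0.00275 mol; V_base = moles/0.26 × 1000 = 10.6 mL. At equivalence only the conjugate base is present: [A⁻] = 0.00275/0.036 = 7.7297e-02 M. Kb = Kw/Ka = 1.87e-11; [OH⁻] = √(Kb × [A⁻]) = 1.2031e-06; pOH = 5.92; pH = 14 - pOH = 8.08.

V = 10.6 mL, pH = 8.08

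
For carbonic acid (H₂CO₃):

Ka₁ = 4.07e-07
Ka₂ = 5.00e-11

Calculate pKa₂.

pKa₂ = -log(Ka₂) = -log(5.00e-11) = 10.30.

pK_{a2} = 10.30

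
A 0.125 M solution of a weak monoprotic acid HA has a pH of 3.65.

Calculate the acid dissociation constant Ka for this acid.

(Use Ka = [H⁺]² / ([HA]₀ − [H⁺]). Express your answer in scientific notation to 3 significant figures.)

[H⁺] = 10^(−pH) = 10^(−3.65) = 2.239e-04 M. For HA ⇌ H⁺ + A⁻, Ka = [H⁺][A⁻]/[HA] = [H⁺]² / ([HA]₀ − [H⁺]) = (2.239e-04)² / (0.125 − 2.239e-04) = 4.02e-07.

K_a = 4.02e-07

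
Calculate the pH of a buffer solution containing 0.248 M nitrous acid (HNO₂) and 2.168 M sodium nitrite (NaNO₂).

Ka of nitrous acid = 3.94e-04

pKa = -log(3.94e-04) = 3.40. pH = pKa + log([A⁻]/[HA]) = 3.40 + log(2.168/0.248)

pH = 4.35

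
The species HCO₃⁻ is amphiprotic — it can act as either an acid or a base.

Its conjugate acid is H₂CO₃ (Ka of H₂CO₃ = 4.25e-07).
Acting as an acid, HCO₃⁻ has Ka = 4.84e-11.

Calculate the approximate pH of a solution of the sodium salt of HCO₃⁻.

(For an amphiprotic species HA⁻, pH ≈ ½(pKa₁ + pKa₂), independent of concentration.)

pKa₁ = -log(4.25e-07) = 6.37; pKa₂ = -log(4.84e-11) = 10.32. For an amphiprotic species, pH ≈ ½(pKa₁ + pKa₂) = ½(6.37 + 10.32) = 8.34.

pH = 8.34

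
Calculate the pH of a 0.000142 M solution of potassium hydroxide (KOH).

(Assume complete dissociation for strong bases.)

[OH⁻] = 0.000142 M for strong base. pOH = -log[OH⁻] = 3.85, pH = 14 - pOH

pH = 10.15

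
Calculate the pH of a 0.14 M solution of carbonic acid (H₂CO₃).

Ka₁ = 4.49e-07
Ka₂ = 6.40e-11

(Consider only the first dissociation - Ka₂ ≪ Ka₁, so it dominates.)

First dissociation dominates. From Ka₁ = [H⁺][HA⁻]/[H₂A], x² + Ka₁·x − Ka₁·C = 0 with C = 0.14 M and Ka₁ = 4.49e-07. Solving: [H⁺] = (−Ka₁ + √(Ka₁² + 4·Ka₁·C)) / 2 = 2.5049e-04 M. pH = -log(2.5049e-04) = 3.60.

pH = 3.60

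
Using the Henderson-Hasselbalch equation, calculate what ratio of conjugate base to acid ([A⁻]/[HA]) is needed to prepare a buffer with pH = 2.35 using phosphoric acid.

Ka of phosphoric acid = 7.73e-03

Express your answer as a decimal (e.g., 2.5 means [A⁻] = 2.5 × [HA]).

pKa = -log(7.73e-03) = 2.1118. pH = pKa + log([A⁻]/[HA]), so log([A⁻]/[HA]) = pH − pKa = 2.35 − 2.1118 = 0.2382. [A⁻]/[HA] = 10^(0.2382) = 1.73

[A⁻]/[HA] = 1.73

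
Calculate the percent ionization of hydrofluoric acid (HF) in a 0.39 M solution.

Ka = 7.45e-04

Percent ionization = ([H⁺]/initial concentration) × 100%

Using Ka equilibrium: x² + Ka×x - Ka×C = 0. Solving: [H⁺] = 1.6677e-02. Percent = (1.6677e-02/0.39) × 100

Percent ionization = 4.28%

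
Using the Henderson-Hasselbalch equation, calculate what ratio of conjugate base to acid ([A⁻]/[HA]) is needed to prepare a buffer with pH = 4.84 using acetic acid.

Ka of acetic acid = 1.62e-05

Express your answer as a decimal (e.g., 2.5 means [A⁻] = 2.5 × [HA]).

pKa = -log(1.62e-05) = 4.7905. pH = pKa + log([A⁻]/[HA]), so log([A⁻]/[HA]) = pH − pKa = 4.84 − 4.7905 = 0.0495. [A⁻]/[HA] = 10^(0.0495) = 1.12

[A⁻]/[HA] = 1.12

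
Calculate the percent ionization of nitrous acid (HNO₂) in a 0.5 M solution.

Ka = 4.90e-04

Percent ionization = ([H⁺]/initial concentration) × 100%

Using Ka equilibrium: x² + Ka×x - Ka×C = 0. Solving: [H⁺] = 1.5409e-02. Percent = (1.5409e-02/0.5) × 100

Percent ionization = 3.08%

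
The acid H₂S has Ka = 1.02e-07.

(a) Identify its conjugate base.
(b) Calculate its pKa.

(a) The conjugate base is formed by removing one H⁺ from H₂S, giving HS⁻. (b) pKa = -log(Ka) = -log(1.02e-07) = 6.99.

Conjugate base: HS⁻; pK_a = 6.99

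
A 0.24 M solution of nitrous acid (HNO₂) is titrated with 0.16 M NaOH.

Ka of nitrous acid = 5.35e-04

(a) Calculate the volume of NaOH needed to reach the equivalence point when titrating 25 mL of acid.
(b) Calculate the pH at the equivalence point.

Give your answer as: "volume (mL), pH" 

moles acid = 0.24 × 25/1000 = 0.006 mol; V_base = moles/0.16 × 1000 = 37.5 mL. At equivalence only the conjugate base is present: [A⁻] = 0.006/0.062 = 9.6000e-02 M. Kb = Kw/Ka = 1.87e-11; [OH⁻] = √(Kb × [A⁻]) = 1.3395e-06; pOH = 5.87; pH = 14 - pOH = 8.13.

V = 37.5 mL, pH = 8.13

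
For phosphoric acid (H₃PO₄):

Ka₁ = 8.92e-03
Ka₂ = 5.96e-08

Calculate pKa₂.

pKa₂ = -log(Ka₂) = -log(5.96e-08) = 7.22.

pK_{a2} = 7.22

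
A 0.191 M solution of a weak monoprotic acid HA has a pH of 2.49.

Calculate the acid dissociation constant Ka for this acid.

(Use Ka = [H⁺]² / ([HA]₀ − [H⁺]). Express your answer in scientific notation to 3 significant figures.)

[H⁺] = 10^(−pH) = 10^(−2.49) = 3.236e-03 M. For HA ⇌ H⁺ + A⁻, Ka = [H⁺][A⁻]/[HA] = [H⁺]² / ([HA]₀ − [H⁺]) = (3.236e-03)² / (0.191 − 3.236e-03) = 5.58e-05.

K_a = 5.58e-05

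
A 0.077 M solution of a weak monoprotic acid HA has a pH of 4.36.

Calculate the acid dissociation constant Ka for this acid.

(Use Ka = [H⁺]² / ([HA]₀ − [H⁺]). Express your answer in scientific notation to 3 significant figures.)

[H⁺] = 10^(−pH) = 10^(−4.36) = 4.365e-05 M. For HA ⇌ H⁺ + A⁻, Ka = [H⁺][A⁻]/[HA] = [H⁺]² / ([HA]₀ − [H⁺]) = (4.365e-05)² / (0.077 − 4.365e-05) = 2.48e-08.

K_a = 2.48e-08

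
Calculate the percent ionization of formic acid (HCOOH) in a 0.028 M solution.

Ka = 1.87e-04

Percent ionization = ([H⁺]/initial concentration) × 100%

Using Ka equilibrium: x² + Ka×x - Ka×C = 0. Solving: [H⁺] = 2.1966e-03. Percent = (2.1966e-03/0.028) × 100

Percent ionization = 7.85%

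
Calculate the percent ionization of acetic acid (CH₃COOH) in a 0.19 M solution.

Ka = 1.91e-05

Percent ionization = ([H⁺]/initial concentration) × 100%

Using Ka equilibrium: x² + Ka×x - Ka×C = 0. Solving: [H⁺] = 1.8955e-03. Percent = (1.8955e-03/0.19) × 100

Percent ionization = 0.998%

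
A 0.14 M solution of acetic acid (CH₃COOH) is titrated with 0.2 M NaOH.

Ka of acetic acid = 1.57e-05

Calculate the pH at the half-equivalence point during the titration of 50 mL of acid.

At half-equivalence [HA] = [A⁻], so Henderson-Hasselbalch gives pH = pKa = -log(1.57e-05) = 4.80.

pH = pKa = 4.80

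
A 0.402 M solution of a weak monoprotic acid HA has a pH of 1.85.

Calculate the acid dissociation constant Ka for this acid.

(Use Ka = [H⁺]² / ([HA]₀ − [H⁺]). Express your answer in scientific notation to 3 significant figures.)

[H⁺] = 10^(−pH) = 10^(−1.85) = 1.413e-02 M. For HA ⇌ H⁺ + A⁻, Ka = [H⁺][A⁻]/[HA] = [H⁺]² / ([HA]₀ − [H⁺]) = (1.413e-02)² / (0.402 − 1.413e-02) = 5.14e-04.

K_a = 5.14e-04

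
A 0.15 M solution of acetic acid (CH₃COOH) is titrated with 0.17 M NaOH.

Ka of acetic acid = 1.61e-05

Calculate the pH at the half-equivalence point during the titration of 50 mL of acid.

At half-equivalence [HA] = [A⁻], so Henderson-Hasselbalch gives pH = pKa = -log(1.61e-05) = 4.79.

pH = pKa = 4.79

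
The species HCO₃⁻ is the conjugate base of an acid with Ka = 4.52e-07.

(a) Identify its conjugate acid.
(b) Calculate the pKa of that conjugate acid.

(a) The conjugate acid is formed by adding one H⁺ to HCO₃⁻, giving H₂CO₃. (b) pKa = -log(Ka) = -log(4.52e-07) = 6.34.

Conjugate acid: H₂CO₃; pK_a = 6.34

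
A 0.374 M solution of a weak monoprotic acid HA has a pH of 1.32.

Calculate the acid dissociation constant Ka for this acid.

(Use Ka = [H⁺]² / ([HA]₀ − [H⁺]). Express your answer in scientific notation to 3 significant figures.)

[H⁺] = 10^(−pH) = 10^(−1.32) = 4.786e-02 M. For HA ⇌ H⁺ + A⁻, Ka = [H⁺][A⁻]/[HA] = [H⁺]² / ([HA]₀ − [H⁺]) = (4.786e-02)² / (0.374 − 4.786e-02) = 7.02e-03.

K_a = 7.02e-03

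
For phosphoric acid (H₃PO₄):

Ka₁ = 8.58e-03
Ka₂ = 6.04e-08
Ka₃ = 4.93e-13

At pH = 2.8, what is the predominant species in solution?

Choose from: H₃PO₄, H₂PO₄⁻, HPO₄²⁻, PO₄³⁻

pKa₁ = 2.07, pKa₂ = 7.22, pKa₃ = 12.31. For a polyprotic acid the predominant species crosses at each pKa: below pKa_n the protonated form dominates, above it the deprotonated form does. At pH = 2.8, the predominant species is H₂PO₄⁻.

H₂PO₄⁻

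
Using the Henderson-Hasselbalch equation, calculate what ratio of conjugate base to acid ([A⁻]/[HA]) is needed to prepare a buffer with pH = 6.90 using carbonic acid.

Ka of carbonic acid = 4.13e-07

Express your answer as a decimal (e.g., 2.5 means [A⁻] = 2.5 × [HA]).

pKa = -log(4.13e-07) = 6.3840. pH = pKa + log([A⁻]/[HA]), so log([A⁻]/[HA]) = pH − pKa = 6.90 − 6.3840 = 0.5160. [A⁻]/[HA] = 10^(0.5160) = 3.28

[A⁻]/[HA] = 3.28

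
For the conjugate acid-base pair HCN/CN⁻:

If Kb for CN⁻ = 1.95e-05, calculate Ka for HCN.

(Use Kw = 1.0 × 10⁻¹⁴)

For a conjugate pair Ka × Kb = Kw, so Ka = Kw/Kb = 1.0 × 10⁻¹⁴ / 1.95e-05 = 5.13e-10.

K_a = 5.13e-10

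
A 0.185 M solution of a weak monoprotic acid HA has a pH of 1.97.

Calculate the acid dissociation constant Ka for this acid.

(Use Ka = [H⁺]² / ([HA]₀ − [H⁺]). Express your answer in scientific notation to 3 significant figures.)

[H⁺] = 10^(−pH) = 10^(−1.97) = 1.072e-02 M. For HA ⇌ H⁺ + A⁻, Ka = [H⁺][A⁻]/[HA] = [H⁺]² / ([HA]₀ − [H⁺]) = (1.072e-02)² / (0.185 − 1.072e-02) = 6.59e-04.

K_a = 6.59e-04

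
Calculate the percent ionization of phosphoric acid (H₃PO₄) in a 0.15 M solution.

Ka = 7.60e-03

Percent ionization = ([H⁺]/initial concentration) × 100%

Using Ka equilibrium: x² + Ka×x - Ka×C = 0. Solving: [H⁺] = 3.0177e-02. Percent = (3.0177e-02/0.15) × 100

Percent ionization = 20.1%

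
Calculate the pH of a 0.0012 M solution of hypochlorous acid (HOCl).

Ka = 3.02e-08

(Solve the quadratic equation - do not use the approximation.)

x² + Ka×x - Ka×C = 0. Using quadratic formula: [H⁺] = 6.0049e-06

pH = 5.22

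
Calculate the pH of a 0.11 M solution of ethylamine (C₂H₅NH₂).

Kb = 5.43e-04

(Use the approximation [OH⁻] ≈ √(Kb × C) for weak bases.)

[OH⁻] = √(Kb × C) = √(5.43e-04 × 0.11) = 7.7285e-03. pOH = 2.11, pH = 14 - pOH

pH = 11.89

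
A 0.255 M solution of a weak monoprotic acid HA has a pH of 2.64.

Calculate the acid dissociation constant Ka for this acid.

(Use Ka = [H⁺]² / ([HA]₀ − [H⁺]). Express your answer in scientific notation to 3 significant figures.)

[H⁺] = 10^(−pH) = 10^(−2.64) = 2.291e-03 M. For HA ⇌ H⁺ + A⁻, Ka = [H⁺][A⁻]/[HA] = [H⁺]² / ([HA]₀ − [H⁺]) = (2.291e-03)² / (0.255 − 2.291e-03) = 2.08e-05.

K_a = 2.08e-05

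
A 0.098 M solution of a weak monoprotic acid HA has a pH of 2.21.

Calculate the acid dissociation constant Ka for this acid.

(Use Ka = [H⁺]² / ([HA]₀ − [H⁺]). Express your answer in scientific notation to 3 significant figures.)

[H⁺] = 10^(−pH) = 10^(−2.21) = 6.166e-03 M. For HA ⇌ H⁺ + A⁻, Ka = [H⁺][A⁻]/[HA] = [H⁺]² / ([HA]₀ − [H⁺]) = (6.166e-03)² / (0.098 − 6.166e-03) = 4.14e-04.

K_a = 4.14e-04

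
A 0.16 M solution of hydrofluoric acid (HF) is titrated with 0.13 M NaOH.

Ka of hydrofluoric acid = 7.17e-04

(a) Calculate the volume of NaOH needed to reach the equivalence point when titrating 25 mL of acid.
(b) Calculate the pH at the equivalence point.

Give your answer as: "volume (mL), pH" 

moles acid = 0.16 × 25/1000 = 0.004 mol; V_base = moles/0.13 × 1000 = 30.8 mL. At equivalence only the conjugate base is present: [A⁻] = 0.004/0.056 = 7.1724e-02 M. Kb = Kw/Ka = 1.39e-11; [OH⁻] = √(Kb × [A⁻]) = 1.0002e-06; pOH = 6.00; pH = 14 - pOH = 8.00.

V = 30.8 mL, pH = 8.00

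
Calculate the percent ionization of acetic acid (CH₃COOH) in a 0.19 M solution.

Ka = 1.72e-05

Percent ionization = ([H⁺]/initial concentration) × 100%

Using Ka equilibrium: x² + Ka×x - Ka×C = 0. Solving: [H⁺] = 1.7992e-03. Percent = (1.7992e-03/0.19) × 100

Percent ionization = 0.947%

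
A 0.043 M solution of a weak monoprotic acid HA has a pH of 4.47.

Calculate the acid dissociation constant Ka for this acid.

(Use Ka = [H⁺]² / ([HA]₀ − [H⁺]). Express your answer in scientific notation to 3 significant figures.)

[H⁺] = 10^(−pH) = 10^(−4.47) = 3.388e-05 M. For HA ⇌ H⁺ + A⁻, Ka = [H⁺][A⁻]/[HA] = [H⁺]² / ([HA]₀ − [H⁺]) = (3.388e-05)² / (0.043 − 3.388e-05) = 2.67e-08.

K_a = 2.67e-08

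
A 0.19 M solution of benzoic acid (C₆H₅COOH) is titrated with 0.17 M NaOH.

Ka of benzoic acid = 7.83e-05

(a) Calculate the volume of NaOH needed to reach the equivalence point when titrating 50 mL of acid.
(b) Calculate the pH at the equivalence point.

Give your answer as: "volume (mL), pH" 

moles acid = 0.19 × 50/1000 = 0.0095 mol; V_base = moles/0.17 × 1000 = 55.9 mL. At equivalence only the conjugate base is present: [A⁻] = 0.0095/0.106 = 8.9722e-02 M. Kb = Kw/Ka = 1.28e-10; [OH⁻] = √(Kb × [A⁻]) = 3.3851e-06; pOH = 5.47; pH = 14 - pOH = 8.53.

V = 55.9 mL, pH = 8.53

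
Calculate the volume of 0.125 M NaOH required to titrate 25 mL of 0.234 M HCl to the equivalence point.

At equivalence: moles acid = moles base. moles HCl = 0.234 × 25/1000 = 0.00585 mol. V_base = moles / 0.125 × 1000 = 46.8 mL.

V_{base} = 46.8 mL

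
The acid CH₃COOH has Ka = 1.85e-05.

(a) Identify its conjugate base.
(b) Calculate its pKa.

(a) The conjugate base is formed by removing one H⁺ from CH₃COOH, giving CH₃COO⁻. (b) pKa = -log(Ka) = -log(1.85e-05) = 4.73.

Conjugate base: CH₃COO⁻; pK_a = 4.73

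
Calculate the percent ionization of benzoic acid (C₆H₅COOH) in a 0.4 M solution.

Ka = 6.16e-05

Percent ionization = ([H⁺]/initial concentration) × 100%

Using Ka equilibrium: x² + Ka×x - Ka×C = 0. Solving: [H⁺] = 4.9332e-03. Percent = (4.9332e-03/0.4) × 100

Percent ionization = 1.23%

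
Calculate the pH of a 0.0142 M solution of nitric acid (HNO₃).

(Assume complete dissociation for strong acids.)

[H⁺] = 0.0142 M for strong acid. pH = -log[H⁺] = -log(0.0142)

pH = 1.85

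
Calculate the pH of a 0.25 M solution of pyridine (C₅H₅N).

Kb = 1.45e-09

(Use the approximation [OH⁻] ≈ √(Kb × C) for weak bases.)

[OH⁻] = √(Kb × C) = √(1.45e-09 × 0.25) = 1.9039e-05. pOH = 4.72, pH = 14 - pOH

pH = 9.28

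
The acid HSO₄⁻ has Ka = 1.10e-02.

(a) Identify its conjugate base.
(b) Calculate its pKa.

(a) The conjugate base is formed by removing one H⁺ from HSO₄⁻, giving SO₄²⁻. (b) pKa = -log(Ka) = -log(1.10e-02) = 1.96.

Conjugate base: SO₄²⁻; pK_a = 1.96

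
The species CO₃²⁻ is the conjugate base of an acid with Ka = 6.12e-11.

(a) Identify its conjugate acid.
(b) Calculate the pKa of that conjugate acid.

(a) The conjugate acid is formed by adding one H⁺ to CO₃²⁻, giving HCO₃⁻. (b) pKa = -log(Ka) = -log(6.12e-11) = 10.21.

Conjugate acid: HCO₃⁻; pK_a = 10.21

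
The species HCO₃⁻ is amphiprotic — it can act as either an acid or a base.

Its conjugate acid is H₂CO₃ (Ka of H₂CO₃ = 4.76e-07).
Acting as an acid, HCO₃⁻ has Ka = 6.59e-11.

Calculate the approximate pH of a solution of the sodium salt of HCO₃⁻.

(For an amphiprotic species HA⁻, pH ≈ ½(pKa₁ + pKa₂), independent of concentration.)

pKa₁ = -log(4.76e-07) = 6.32; pKa₂ = -log(6.59e-11) = 10.18. For an amphiprotic species, pH ≈ ½(pKa₁ + pKa₂) = ½(6.32 + 10.18) = 8.25.

pH = 8.25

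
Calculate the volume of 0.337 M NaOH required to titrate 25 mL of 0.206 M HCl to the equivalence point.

At equivalence: moles acid = moles base. moles HCl = 0.206 × 25/1000 = 0.00515 mol. V_base = moles / 0.337 × 1000 = 15.3 mL.

V_{base} = 15.3 mL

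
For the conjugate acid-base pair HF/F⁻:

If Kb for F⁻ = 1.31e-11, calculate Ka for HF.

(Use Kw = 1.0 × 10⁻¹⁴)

For a conjugate pair Ka × Kb = Kw, so Ka = Kw/Kb = 1.0 × 10⁻¹⁴ / 1.31e-11 = 7.63e-04.

K_a = 7.63e-04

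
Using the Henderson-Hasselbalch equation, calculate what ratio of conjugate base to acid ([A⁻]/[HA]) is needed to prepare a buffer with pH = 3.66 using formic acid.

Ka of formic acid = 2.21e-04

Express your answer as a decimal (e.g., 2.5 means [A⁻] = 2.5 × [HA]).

pKa = -log(2.21e-04) = 3.6556. pH = pKa + log([A⁻]/[HA]), so log([A⁻]/[HA]) = pH − pKa = 3.66 − 3.6556 = 0.0044. [A⁻]/[HA] = 10^(0.0044) = 1.01

[A⁻]/[HA] = 1.01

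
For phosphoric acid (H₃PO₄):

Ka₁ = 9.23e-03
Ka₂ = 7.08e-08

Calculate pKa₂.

pKa₂ = -log(Ka₂) = -log(7.08e-08) = 7.15.

pK_{a2} = 7.15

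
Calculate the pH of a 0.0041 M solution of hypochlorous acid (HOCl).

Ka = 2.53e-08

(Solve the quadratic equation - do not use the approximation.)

x² + Ka×x - Ka×C = 0. Using quadratic formula: [H⁺] = 1.0172e-05

pH = 4.99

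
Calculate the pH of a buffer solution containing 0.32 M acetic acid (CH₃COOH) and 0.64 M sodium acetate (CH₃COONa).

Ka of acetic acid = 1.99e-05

pKa = -log(1.99e-05) = 4.70. pH = pKa + log([A⁻]/[HA]) = 4.70 + log(0.64/0.32)

pH = 5.00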